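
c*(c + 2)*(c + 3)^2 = c^4 + 8*c^3 + 21*c^2 + 18*c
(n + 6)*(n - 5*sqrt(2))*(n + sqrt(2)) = n^3 - 4*sqrt(2)*n^2 + 6*n^2 - 24*sqrt(2)*n - 10*n - 60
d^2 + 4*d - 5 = (d - 1)*(d + 5)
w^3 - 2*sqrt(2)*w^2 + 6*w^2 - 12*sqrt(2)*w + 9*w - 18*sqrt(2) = (w + 3)^2*(w - 2*sqrt(2))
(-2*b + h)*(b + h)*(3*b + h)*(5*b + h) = -30*b^4 - 31*b^3*h + 5*b^2*h^2 + 7*b*h^3 + h^4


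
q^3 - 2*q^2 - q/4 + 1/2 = (q - 2)*(q - 1/2)*(q + 1/2)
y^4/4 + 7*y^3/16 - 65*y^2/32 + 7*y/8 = y*(y/4 + 1)*(y - 7/4)*(y - 1/2)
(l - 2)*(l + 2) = l^2 - 4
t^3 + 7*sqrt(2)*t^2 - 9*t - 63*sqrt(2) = (t - 3)*(t + 3)*(t + 7*sqrt(2))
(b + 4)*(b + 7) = b^2 + 11*b + 28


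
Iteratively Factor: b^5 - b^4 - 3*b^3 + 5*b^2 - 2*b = (b - 1)*(b^4 - 3*b^2 + 2*b) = (b - 1)*(b + 2)*(b^3 - 2*b^2 + b) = (b - 1)^2*(b + 2)*(b^2 - b) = b*(b - 1)^2*(b + 2)*(b - 1)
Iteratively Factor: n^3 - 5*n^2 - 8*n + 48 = (n - 4)*(n^2 - n - 12) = (n - 4)*(n + 3)*(n - 4)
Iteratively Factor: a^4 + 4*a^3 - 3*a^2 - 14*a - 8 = (a - 2)*(a^3 + 6*a^2 + 9*a + 4) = (a - 2)*(a + 1)*(a^2 + 5*a + 4) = (a - 2)*(a + 1)^2*(a + 4)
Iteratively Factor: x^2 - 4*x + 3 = (x - 3)*(x - 1)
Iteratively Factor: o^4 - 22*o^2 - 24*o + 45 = (o - 1)*(o^3 + o^2 - 21*o - 45) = (o - 5)*(o - 1)*(o^2 + 6*o + 9) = (o - 5)*(o - 1)*(o + 3)*(o + 3)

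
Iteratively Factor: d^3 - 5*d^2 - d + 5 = (d - 5)*(d^2 - 1) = (d - 5)*(d + 1)*(d - 1)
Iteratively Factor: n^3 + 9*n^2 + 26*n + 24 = (n + 4)*(n^2 + 5*n + 6) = (n + 2)*(n + 4)*(n + 3)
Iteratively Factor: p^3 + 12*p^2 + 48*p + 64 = (p + 4)*(p^2 + 8*p + 16) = (p + 4)^2*(p + 4)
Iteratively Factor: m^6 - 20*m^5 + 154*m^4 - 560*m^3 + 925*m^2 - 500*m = (m)*(m^5 - 20*m^4 + 154*m^3 - 560*m^2 + 925*m - 500) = m*(m - 5)*(m^4 - 15*m^3 + 79*m^2 - 165*m + 100) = m*(m - 5)^2*(m^3 - 10*m^2 + 29*m - 20) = m*(m - 5)^2*(m - 4)*(m^2 - 6*m + 5) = m*(m - 5)^3*(m - 4)*(m - 1)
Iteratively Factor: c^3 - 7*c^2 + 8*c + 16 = (c - 4)*(c^2 - 3*c - 4) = (c - 4)^2*(c + 1)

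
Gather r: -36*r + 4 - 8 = -36*r - 4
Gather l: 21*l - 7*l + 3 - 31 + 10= 14*l - 18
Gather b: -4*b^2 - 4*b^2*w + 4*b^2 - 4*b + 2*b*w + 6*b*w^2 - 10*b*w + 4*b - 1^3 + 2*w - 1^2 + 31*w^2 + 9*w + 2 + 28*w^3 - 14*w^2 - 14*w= -4*b^2*w + b*(6*w^2 - 8*w) + 28*w^3 + 17*w^2 - 3*w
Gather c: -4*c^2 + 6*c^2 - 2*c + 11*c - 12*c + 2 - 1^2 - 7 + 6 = 2*c^2 - 3*c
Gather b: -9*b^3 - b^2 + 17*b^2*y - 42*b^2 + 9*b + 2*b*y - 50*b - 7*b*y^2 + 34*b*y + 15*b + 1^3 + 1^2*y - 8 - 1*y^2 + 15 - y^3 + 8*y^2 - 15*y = -9*b^3 + b^2*(17*y - 43) + b*(-7*y^2 + 36*y - 26) - y^3 + 7*y^2 - 14*y + 8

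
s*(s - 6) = s^2 - 6*s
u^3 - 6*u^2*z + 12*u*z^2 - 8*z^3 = (u - 2*z)^3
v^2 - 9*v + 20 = (v - 5)*(v - 4)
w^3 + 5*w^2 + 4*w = w*(w + 1)*(w + 4)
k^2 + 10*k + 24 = (k + 4)*(k + 6)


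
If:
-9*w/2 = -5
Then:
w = 10/9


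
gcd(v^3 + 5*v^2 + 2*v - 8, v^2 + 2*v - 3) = v - 1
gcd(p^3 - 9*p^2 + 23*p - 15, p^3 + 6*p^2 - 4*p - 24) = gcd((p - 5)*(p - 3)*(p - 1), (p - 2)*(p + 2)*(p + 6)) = 1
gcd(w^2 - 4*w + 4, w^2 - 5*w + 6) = w - 2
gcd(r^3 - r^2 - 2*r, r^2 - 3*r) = r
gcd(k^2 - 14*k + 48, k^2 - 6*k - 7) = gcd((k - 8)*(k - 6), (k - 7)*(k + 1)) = 1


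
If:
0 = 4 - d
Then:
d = 4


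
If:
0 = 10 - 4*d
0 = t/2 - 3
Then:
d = 5/2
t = 6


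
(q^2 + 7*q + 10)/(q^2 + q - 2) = (q + 5)/(q - 1)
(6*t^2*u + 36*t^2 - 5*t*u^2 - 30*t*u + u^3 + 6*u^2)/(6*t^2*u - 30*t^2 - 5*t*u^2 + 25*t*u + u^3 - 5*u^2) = (u + 6)/(u - 5)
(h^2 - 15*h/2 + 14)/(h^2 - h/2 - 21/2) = (h - 4)/(h + 3)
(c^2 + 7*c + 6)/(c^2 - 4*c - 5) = (c + 6)/(c - 5)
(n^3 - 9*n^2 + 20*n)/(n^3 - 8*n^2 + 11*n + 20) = n/(n + 1)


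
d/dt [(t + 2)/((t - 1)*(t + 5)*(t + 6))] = 2*(-t^3 - 8*t^2 - 20*t - 34)/(t^6 + 20*t^5 + 138*t^4 + 320*t^3 - 239*t^2 - 1140*t + 900)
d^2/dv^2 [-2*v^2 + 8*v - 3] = -4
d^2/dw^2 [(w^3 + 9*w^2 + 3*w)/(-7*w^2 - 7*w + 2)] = 6*(77*w^3 - 112*w^2 - 46*w - 26)/(343*w^6 + 1029*w^5 + 735*w^4 - 245*w^3 - 210*w^2 + 84*w - 8)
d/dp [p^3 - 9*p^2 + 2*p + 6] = 3*p^2 - 18*p + 2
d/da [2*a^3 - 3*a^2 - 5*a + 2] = 6*a^2 - 6*a - 5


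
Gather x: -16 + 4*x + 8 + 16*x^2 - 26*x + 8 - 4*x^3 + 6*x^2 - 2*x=-4*x^3 + 22*x^2 - 24*x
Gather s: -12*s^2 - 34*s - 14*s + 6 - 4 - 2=-12*s^2 - 48*s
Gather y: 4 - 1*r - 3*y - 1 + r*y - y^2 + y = -r - y^2 + y*(r - 2) + 3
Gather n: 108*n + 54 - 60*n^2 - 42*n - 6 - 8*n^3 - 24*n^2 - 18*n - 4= -8*n^3 - 84*n^2 + 48*n + 44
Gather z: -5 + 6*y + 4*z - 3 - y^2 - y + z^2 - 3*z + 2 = -y^2 + 5*y + z^2 + z - 6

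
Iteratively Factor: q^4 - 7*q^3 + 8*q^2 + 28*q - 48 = (q - 3)*(q^3 - 4*q^2 - 4*q + 16) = (q - 3)*(q - 2)*(q^2 - 2*q - 8) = (q - 4)*(q - 3)*(q - 2)*(q + 2)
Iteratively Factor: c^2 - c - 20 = (c + 4)*(c - 5)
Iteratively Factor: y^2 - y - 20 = (y - 5)*(y + 4)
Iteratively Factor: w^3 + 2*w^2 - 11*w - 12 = (w + 4)*(w^2 - 2*w - 3) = (w + 1)*(w + 4)*(w - 3)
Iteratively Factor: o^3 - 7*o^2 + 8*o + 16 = (o - 4)*(o^2 - 3*o - 4) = (o - 4)^2*(o + 1)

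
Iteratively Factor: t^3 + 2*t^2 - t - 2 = (t + 1)*(t^2 + t - 2) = (t - 1)*(t + 1)*(t + 2)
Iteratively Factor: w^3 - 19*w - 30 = (w + 2)*(w^2 - 2*w - 15) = (w - 5)*(w + 2)*(w + 3)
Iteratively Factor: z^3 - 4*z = (z - 2)*(z^2 + 2*z) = z*(z - 2)*(z + 2)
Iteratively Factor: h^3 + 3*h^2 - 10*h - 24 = (h + 2)*(h^2 + h - 12) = (h + 2)*(h + 4)*(h - 3)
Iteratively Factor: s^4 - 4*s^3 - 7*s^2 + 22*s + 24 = (s - 4)*(s^3 - 7*s - 6) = (s - 4)*(s - 3)*(s^2 + 3*s + 2) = (s - 4)*(s - 3)*(s + 1)*(s + 2)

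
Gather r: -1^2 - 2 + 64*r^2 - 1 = 64*r^2 - 4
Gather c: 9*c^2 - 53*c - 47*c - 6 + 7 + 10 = 9*c^2 - 100*c + 11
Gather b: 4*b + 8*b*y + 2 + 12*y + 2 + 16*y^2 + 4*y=b*(8*y + 4) + 16*y^2 + 16*y + 4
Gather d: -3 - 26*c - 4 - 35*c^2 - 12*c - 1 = -35*c^2 - 38*c - 8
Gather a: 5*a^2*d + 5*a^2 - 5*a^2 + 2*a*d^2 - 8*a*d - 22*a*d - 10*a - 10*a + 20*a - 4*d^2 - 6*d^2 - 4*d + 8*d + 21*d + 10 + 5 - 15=5*a^2*d + a*(2*d^2 - 30*d) - 10*d^2 + 25*d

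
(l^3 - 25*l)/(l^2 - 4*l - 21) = l*(25 - l^2)/(-l^2 + 4*l + 21)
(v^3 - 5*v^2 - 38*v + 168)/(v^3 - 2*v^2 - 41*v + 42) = (v - 4)/(v - 1)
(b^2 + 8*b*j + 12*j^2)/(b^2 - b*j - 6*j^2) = (b + 6*j)/(b - 3*j)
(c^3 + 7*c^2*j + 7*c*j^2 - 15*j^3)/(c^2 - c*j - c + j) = (c^2 + 8*c*j + 15*j^2)/(c - 1)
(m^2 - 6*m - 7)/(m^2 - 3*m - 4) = (m - 7)/(m - 4)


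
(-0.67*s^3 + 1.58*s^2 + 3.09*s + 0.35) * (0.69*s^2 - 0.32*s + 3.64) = -0.4623*s^5 + 1.3046*s^4 - 0.8123*s^3 + 5.0039*s^2 + 11.1356*s + 1.274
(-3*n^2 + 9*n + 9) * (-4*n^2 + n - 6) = 12*n^4 - 39*n^3 - 9*n^2 - 45*n - 54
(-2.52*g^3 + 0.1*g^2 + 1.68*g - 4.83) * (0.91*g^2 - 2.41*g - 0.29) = -2.2932*g^5 + 6.1642*g^4 + 2.0186*g^3 - 8.4731*g^2 + 11.1531*g + 1.4007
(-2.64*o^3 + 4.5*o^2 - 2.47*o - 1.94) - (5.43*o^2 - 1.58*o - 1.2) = -2.64*o^3 - 0.93*o^2 - 0.89*o - 0.74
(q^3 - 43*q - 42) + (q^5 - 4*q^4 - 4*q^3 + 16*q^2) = q^5 - 4*q^4 - 3*q^3 + 16*q^2 - 43*q - 42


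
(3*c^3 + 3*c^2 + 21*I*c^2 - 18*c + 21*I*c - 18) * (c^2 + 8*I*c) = 3*c^5 + 3*c^4 + 45*I*c^4 - 186*c^3 + 45*I*c^3 - 186*c^2 - 144*I*c^2 - 144*I*c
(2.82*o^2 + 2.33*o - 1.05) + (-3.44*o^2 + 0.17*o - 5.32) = -0.62*o^2 + 2.5*o - 6.37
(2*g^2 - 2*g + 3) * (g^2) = 2*g^4 - 2*g^3 + 3*g^2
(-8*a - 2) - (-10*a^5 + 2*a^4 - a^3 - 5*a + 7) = 10*a^5 - 2*a^4 + a^3 - 3*a - 9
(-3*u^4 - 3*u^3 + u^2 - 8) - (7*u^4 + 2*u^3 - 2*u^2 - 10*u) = -10*u^4 - 5*u^3 + 3*u^2 + 10*u - 8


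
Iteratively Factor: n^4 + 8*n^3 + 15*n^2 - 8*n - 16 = (n + 4)*(n^3 + 4*n^2 - n - 4) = (n + 4)^2*(n^2 - 1) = (n - 1)*(n + 4)^2*(n + 1)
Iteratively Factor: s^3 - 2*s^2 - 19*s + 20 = (s - 5)*(s^2 + 3*s - 4) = (s - 5)*(s + 4)*(s - 1)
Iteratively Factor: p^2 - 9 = (p - 3)*(p + 3)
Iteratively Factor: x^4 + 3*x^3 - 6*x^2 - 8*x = (x + 1)*(x^3 + 2*x^2 - 8*x) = x*(x + 1)*(x^2 + 2*x - 8) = x*(x + 1)*(x + 4)*(x - 2)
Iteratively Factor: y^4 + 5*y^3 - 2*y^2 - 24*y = (y)*(y^3 + 5*y^2 - 2*y - 24) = y*(y + 4)*(y^2 + y - 6) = y*(y + 3)*(y + 4)*(y - 2)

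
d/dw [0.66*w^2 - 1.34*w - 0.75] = 1.32*w - 1.34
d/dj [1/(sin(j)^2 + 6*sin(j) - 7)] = -2*(sin(j) + 3)*cos(j)/(sin(j)^2 + 6*sin(j) - 7)^2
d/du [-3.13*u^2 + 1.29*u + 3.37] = 1.29 - 6.26*u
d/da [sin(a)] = cos(a)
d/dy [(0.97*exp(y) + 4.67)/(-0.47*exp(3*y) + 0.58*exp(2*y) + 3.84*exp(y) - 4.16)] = (0.9118*exp(3*y) + 6.0221*exp(2*y) - 5.4172*exp(y) - 21.968)*exp(y)/(0.2209*exp(6*y) - 0.5452*exp(5*y) - 3.2732*exp(4*y) + 8.3648*exp(3*y) + 9.92*exp(2*y) - 31.9488*exp(y) + 17.3056)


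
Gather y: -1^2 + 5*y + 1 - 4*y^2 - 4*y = -4*y^2 + y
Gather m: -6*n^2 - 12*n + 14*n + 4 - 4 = -6*n^2 + 2*n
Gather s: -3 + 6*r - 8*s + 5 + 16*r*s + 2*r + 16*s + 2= 8*r + s*(16*r + 8) + 4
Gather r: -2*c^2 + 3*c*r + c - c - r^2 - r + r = -2*c^2 + 3*c*r - r^2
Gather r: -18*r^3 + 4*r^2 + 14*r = -18*r^3 + 4*r^2 + 14*r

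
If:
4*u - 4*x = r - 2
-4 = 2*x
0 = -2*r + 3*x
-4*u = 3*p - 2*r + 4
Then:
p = 1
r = -3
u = -13/4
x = -2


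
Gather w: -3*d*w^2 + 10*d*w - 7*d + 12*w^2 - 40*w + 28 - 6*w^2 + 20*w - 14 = -7*d + w^2*(6 - 3*d) + w*(10*d - 20) + 14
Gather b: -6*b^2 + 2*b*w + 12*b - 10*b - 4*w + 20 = -6*b^2 + b*(2*w + 2) - 4*w + 20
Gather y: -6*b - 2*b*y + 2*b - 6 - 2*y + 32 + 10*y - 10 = -4*b + y*(8 - 2*b) + 16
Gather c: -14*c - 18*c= -32*c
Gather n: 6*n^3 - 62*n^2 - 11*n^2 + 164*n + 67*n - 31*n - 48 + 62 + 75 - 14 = 6*n^3 - 73*n^2 + 200*n + 75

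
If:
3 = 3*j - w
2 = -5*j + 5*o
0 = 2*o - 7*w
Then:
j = 109/95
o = 147/95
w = 42/95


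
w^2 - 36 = (w - 6)*(w + 6)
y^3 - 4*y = y*(y - 2)*(y + 2)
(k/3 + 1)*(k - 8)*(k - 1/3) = k^3/3 - 16*k^2/9 - 67*k/9 + 8/3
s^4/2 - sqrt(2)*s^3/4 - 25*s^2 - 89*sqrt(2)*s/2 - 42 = (s/2 + sqrt(2)/2)*(s - 6*sqrt(2))*(s + sqrt(2))*(s + 7*sqrt(2)/2)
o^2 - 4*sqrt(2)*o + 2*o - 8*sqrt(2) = (o + 2)*(o - 4*sqrt(2))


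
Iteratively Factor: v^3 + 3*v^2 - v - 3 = (v - 1)*(v^2 + 4*v + 3) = (v - 1)*(v + 1)*(v + 3)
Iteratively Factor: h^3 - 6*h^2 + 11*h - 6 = (h - 2)*(h^2 - 4*h + 3) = (h - 2)*(h - 1)*(h - 3)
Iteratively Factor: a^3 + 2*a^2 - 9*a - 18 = (a + 3)*(a^2 - a - 6) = (a + 2)*(a + 3)*(a - 3)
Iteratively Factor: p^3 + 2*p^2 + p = (p + 1)*(p^2 + p) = p*(p + 1)*(p + 1)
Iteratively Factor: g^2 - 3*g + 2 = (g - 1)*(g - 2)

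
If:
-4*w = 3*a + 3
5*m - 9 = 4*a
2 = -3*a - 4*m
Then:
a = -46/31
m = 19/31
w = 45/124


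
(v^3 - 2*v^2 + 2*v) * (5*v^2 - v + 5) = 5*v^5 - 11*v^4 + 17*v^3 - 12*v^2 + 10*v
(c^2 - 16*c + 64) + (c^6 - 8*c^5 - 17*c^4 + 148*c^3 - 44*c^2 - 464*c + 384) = c^6 - 8*c^5 - 17*c^4 + 148*c^3 - 43*c^2 - 480*c + 448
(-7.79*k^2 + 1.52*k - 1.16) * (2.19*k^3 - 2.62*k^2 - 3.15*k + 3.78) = -17.0601*k^5 + 23.7386*k^4 + 18.0157*k^3 - 31.195*k^2 + 9.3996*k - 4.3848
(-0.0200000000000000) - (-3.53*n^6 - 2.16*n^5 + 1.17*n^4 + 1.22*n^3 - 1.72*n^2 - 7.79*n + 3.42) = 3.53*n^6 + 2.16*n^5 - 1.17*n^4 - 1.22*n^3 + 1.72*n^2 + 7.79*n - 3.44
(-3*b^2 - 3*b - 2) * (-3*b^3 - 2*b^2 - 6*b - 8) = 9*b^5 + 15*b^4 + 30*b^3 + 46*b^2 + 36*b + 16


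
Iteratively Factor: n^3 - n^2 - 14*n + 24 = (n + 4)*(n^2 - 5*n + 6) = (n - 2)*(n + 4)*(n - 3)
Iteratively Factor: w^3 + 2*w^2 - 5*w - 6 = (w - 2)*(w^2 + 4*w + 3) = (w - 2)*(w + 3)*(w + 1)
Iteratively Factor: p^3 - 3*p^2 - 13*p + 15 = (p + 3)*(p^2 - 6*p + 5) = (p - 1)*(p + 3)*(p - 5)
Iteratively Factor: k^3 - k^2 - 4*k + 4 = (k - 2)*(k^2 + k - 2) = (k - 2)*(k - 1)*(k + 2)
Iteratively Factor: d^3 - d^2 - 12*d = (d)*(d^2 - d - 12) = d*(d - 4)*(d + 3)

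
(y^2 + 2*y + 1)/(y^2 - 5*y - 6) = (y + 1)/(y - 6)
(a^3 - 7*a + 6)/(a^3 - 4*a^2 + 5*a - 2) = (a + 3)/(a - 1)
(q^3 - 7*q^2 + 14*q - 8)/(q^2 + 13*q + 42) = (q^3 - 7*q^2 + 14*q - 8)/(q^2 + 13*q + 42)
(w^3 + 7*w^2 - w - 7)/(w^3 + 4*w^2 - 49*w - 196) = (w^2 - 1)/(w^2 - 3*w - 28)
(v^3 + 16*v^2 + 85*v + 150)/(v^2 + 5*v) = v + 11 + 30/v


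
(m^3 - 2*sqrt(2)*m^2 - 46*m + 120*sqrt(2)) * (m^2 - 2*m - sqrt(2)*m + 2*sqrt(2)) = m^5 - 3*sqrt(2)*m^4 - 2*m^4 - 42*m^3 + 6*sqrt(2)*m^3 + 84*m^2 + 166*sqrt(2)*m^2 - 332*sqrt(2)*m - 240*m + 480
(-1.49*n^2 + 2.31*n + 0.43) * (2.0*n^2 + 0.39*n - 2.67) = -2.98*n^4 + 4.0389*n^3 + 5.7392*n^2 - 6.0*n - 1.1481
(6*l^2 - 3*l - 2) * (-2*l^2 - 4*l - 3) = -12*l^4 - 18*l^3 - 2*l^2 + 17*l + 6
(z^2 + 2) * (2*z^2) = 2*z^4 + 4*z^2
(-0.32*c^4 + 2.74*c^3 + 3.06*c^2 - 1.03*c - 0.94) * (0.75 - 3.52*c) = 1.1264*c^5 - 9.8848*c^4 - 8.7162*c^3 + 5.9206*c^2 + 2.5363*c - 0.705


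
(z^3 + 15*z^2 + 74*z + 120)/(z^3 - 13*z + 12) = (z^2 + 11*z + 30)/(z^2 - 4*z + 3)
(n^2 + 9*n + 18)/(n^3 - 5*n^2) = (n^2 + 9*n + 18)/(n^2*(n - 5))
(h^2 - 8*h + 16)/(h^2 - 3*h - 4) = (h - 4)/(h + 1)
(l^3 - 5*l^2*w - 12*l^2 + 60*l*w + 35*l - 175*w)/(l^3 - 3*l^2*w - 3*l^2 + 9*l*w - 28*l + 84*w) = (-l^2 + 5*l*w + 5*l - 25*w)/(-l^2 + 3*l*w - 4*l + 12*w)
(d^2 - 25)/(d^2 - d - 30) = (d - 5)/(d - 6)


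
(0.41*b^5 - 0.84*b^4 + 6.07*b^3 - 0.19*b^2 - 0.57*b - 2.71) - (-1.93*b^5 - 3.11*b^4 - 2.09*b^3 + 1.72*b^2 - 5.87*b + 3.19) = 2.34*b^5 + 2.27*b^4 + 8.16*b^3 - 1.91*b^2 + 5.3*b - 5.9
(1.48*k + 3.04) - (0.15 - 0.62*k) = 2.1*k + 2.89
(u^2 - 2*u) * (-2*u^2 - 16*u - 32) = -2*u^4 - 12*u^3 + 64*u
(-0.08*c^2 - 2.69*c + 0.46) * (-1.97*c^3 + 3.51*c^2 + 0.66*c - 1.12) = 0.1576*c^5 + 5.0185*c^4 - 10.4009*c^3 - 0.0711999999999999*c^2 + 3.3164*c - 0.5152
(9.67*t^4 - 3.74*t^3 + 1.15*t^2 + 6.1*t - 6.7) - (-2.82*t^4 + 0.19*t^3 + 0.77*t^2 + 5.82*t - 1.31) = 12.49*t^4 - 3.93*t^3 + 0.38*t^2 + 0.279999999999999*t - 5.39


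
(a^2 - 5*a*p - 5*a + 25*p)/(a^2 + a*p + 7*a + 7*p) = (a^2 - 5*a*p - 5*a + 25*p)/(a^2 + a*p + 7*a + 7*p)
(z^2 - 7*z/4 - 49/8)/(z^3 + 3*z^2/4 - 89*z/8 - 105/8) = (4*z + 7)/(4*z^2 + 17*z + 15)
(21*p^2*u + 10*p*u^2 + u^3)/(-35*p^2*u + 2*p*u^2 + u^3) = (-3*p - u)/(5*p - u)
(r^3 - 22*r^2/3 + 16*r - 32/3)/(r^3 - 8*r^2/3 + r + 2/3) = (3*r^2 - 16*r + 16)/(3*r^2 - 2*r - 1)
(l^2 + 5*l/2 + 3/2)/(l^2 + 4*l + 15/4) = 2*(l + 1)/(2*l + 5)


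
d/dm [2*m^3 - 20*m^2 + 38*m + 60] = 6*m^2 - 40*m + 38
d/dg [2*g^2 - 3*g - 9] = 4*g - 3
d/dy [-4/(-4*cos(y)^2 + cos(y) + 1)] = 4*(8*cos(y) - 1)*sin(y)/(-4*cos(y)^2 + cos(y) + 1)^2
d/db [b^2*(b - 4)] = b*(3*b - 8)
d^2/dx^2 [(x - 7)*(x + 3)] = 2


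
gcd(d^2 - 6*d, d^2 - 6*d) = d^2 - 6*d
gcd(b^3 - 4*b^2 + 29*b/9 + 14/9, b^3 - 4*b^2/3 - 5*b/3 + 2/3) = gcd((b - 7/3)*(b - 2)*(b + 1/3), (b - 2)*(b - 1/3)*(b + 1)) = b - 2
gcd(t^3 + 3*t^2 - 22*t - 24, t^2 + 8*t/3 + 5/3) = t + 1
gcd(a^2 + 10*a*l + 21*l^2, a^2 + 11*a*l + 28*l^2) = a + 7*l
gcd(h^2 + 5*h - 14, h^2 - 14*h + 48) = 1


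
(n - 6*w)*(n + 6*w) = n^2 - 36*w^2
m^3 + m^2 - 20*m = m*(m - 4)*(m + 5)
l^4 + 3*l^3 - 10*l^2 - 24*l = l*(l - 3)*(l + 2)*(l + 4)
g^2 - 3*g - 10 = (g - 5)*(g + 2)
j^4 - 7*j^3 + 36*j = j*(j - 6)*(j - 3)*(j + 2)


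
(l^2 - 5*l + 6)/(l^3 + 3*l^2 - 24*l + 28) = (l - 3)/(l^2 + 5*l - 14)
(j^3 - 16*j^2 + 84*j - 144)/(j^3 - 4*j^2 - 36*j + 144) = (j - 6)/(j + 6)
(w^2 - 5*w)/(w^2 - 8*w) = (w - 5)/(w - 8)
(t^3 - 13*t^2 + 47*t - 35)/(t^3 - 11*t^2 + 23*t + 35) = (t - 1)/(t + 1)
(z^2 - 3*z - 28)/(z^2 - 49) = (z + 4)/(z + 7)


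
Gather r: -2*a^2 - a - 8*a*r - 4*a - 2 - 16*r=-2*a^2 - 5*a + r*(-8*a - 16) - 2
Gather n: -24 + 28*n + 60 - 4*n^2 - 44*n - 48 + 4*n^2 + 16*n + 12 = 0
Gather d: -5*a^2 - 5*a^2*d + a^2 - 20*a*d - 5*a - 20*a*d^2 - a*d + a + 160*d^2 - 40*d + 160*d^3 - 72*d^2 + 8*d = -4*a^2 - 4*a + 160*d^3 + d^2*(88 - 20*a) + d*(-5*a^2 - 21*a - 32)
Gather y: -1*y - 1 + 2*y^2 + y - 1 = 2*y^2 - 2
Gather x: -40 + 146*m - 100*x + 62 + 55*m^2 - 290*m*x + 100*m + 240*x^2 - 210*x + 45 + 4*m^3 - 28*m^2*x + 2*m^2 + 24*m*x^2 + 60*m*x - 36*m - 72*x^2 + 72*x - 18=4*m^3 + 57*m^2 + 210*m + x^2*(24*m + 168) + x*(-28*m^2 - 230*m - 238) + 49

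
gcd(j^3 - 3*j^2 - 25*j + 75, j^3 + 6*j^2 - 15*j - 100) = j + 5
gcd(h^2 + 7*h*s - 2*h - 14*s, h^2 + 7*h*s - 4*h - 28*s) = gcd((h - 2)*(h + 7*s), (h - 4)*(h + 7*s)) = h + 7*s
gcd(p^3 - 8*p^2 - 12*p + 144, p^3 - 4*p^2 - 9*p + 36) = 1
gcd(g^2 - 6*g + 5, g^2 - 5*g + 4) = g - 1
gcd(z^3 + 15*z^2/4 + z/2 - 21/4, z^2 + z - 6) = z + 3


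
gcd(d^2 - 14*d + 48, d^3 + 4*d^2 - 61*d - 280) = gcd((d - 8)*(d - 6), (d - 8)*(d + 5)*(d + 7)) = d - 8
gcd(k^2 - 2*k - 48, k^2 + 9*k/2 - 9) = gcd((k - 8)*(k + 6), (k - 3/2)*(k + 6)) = k + 6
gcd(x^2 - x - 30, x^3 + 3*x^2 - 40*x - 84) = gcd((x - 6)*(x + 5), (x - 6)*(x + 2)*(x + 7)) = x - 6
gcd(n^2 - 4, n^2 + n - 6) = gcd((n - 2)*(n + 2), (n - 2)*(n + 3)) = n - 2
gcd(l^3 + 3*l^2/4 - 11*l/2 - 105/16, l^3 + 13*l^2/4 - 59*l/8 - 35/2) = l^2 - 3*l/4 - 35/8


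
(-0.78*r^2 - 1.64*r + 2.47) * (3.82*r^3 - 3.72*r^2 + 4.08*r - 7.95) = -2.9796*r^5 - 3.3632*r^4 + 12.3538*r^3 - 9.6786*r^2 + 23.1156*r - 19.6365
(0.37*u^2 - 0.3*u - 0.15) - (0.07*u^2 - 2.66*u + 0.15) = 0.3*u^2 + 2.36*u - 0.3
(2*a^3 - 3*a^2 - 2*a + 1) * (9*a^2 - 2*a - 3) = 18*a^5 - 31*a^4 - 18*a^3 + 22*a^2 + 4*a - 3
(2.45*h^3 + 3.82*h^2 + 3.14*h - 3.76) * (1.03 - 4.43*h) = -10.8535*h^4 - 14.3991*h^3 - 9.9756*h^2 + 19.891*h - 3.8728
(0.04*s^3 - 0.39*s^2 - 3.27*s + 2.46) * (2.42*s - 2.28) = 0.0968*s^4 - 1.035*s^3 - 7.0242*s^2 + 13.4088*s - 5.6088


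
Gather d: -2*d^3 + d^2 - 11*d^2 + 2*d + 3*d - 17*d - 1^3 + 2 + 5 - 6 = -2*d^3 - 10*d^2 - 12*d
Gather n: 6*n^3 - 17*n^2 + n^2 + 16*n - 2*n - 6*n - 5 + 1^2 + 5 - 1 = 6*n^3 - 16*n^2 + 8*n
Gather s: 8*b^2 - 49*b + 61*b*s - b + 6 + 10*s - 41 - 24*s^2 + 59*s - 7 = 8*b^2 - 50*b - 24*s^2 + s*(61*b + 69) - 42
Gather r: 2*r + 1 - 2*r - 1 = 0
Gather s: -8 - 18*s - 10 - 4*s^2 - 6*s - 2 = -4*s^2 - 24*s - 20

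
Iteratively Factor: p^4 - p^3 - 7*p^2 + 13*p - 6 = (p - 2)*(p^3 + p^2 - 5*p + 3) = (p - 2)*(p - 1)*(p^2 + 2*p - 3) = (p - 2)*(p - 1)^2*(p + 3)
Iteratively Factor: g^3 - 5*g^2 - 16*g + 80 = (g + 4)*(g^2 - 9*g + 20) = (g - 4)*(g + 4)*(g - 5)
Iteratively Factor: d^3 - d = (d - 1)*(d^2 + d) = (d - 1)*(d + 1)*(d)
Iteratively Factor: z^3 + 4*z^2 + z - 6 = (z + 3)*(z^2 + z - 2) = (z - 1)*(z + 3)*(z + 2)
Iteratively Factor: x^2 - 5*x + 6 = (x - 2)*(x - 3)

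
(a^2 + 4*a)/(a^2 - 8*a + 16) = a*(a + 4)/(a^2 - 8*a + 16)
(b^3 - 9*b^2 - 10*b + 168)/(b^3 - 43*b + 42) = (b^2 - 3*b - 28)/(b^2 + 6*b - 7)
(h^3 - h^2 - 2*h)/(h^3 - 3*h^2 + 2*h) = (h + 1)/(h - 1)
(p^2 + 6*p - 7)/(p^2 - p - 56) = (p - 1)/(p - 8)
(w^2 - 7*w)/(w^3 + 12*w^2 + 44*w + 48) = w*(w - 7)/(w^3 + 12*w^2 + 44*w + 48)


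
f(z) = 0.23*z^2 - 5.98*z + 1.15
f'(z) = 0.46*z - 5.98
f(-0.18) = 2.23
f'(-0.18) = -6.06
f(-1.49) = 10.57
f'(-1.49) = -6.67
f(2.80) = -13.79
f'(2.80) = -4.69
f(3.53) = -17.09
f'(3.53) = -4.36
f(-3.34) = 23.69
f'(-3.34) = -7.52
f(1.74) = -8.56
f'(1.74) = -5.18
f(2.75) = -13.56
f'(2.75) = -4.72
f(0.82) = -3.60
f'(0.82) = -5.60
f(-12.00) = 106.03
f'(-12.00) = -11.50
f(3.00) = -14.72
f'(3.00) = -4.60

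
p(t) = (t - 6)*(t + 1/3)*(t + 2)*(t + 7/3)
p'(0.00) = -35.11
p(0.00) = -9.33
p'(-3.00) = -47.78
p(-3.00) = 16.00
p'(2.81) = -100.96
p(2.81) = -248.07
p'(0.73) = -67.64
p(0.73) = -46.86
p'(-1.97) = 5.03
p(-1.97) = 0.14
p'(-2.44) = -10.21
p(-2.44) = 0.83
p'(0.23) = -45.34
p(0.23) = -18.58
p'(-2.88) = -37.76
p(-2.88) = 10.88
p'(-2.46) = -11.17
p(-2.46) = 1.05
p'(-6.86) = -1214.35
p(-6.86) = 1846.49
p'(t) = (t - 6)*(t + 1/3)*(t + 2) + (t - 6)*(t + 1/3)*(t + 7/3) + (t - 6)*(t + 2)*(t + 7/3) + (t + 1/3)*(t + 2)*(t + 7/3) = 4*t^3 - 4*t^2 - 394*t/9 - 316/9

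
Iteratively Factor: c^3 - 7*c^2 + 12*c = (c - 3)*(c^2 - 4*c) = (c - 4)*(c - 3)*(c)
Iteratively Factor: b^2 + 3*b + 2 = (b + 1)*(b + 2)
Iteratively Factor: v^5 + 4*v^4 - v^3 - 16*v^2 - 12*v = (v + 1)*(v^4 + 3*v^3 - 4*v^2 - 12*v) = (v + 1)*(v + 3)*(v^3 - 4*v) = (v - 2)*(v + 1)*(v + 3)*(v^2 + 2*v) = (v - 2)*(v + 1)*(v + 2)*(v + 3)*(v)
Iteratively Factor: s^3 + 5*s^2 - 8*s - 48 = (s - 3)*(s^2 + 8*s + 16) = (s - 3)*(s + 4)*(s + 4)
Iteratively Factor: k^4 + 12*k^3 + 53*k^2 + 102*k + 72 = (k + 2)*(k^3 + 10*k^2 + 33*k + 36) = (k + 2)*(k + 3)*(k^2 + 7*k + 12) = (k + 2)*(k + 3)*(k + 4)*(k + 3)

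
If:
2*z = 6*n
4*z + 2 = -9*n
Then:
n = -2/21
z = -2/7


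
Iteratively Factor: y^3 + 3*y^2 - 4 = (y + 2)*(y^2 + y - 2) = (y + 2)^2*(y - 1)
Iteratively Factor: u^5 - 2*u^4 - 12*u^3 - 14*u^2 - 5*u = (u + 1)*(u^4 - 3*u^3 - 9*u^2 - 5*u) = (u - 5)*(u + 1)*(u^3 + 2*u^2 + u) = (u - 5)*(u + 1)^2*(u^2 + u) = (u - 5)*(u + 1)^3*(u)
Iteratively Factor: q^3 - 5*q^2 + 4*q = (q - 4)*(q^2 - q) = q*(q - 4)*(q - 1)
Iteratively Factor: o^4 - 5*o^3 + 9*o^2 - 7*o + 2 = (o - 1)*(o^3 - 4*o^2 + 5*o - 2) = (o - 2)*(o - 1)*(o^2 - 2*o + 1) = (o - 2)*(o - 1)^2*(o - 1)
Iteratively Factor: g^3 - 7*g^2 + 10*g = (g)*(g^2 - 7*g + 10) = g*(g - 2)*(g - 5)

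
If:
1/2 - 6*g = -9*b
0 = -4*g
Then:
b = -1/18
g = 0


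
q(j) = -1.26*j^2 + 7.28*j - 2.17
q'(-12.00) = 37.52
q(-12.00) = -270.97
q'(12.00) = -22.96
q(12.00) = -96.25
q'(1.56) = 3.35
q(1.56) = 6.12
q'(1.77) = 2.82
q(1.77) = 6.77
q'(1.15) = 4.38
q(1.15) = 4.54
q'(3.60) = -1.79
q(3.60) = 7.71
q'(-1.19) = 10.28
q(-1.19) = -12.62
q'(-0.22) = 7.83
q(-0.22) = -3.83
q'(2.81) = 0.20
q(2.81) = 8.34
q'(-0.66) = 8.94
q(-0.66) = -7.52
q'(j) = 7.28 - 2.52*j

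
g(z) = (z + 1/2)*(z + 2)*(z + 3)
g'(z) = (z + 1/2)*(z + 2) + (z + 1/2)*(z + 3) + (z + 2)*(z + 3)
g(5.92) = 453.55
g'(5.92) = 178.76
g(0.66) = 11.29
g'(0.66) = 17.07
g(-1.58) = -0.64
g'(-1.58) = -1.39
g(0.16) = 4.50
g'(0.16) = 10.34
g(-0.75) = -0.70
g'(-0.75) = 1.94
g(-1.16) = -1.02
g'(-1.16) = -0.22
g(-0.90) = -0.92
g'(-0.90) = 1.03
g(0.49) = 8.60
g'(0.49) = 14.61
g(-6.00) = -66.00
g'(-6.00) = 50.50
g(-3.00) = 0.00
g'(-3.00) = 2.50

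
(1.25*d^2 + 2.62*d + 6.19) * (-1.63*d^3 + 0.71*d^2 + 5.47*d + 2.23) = -2.0375*d^5 - 3.3831*d^4 - 1.392*d^3 + 21.5138*d^2 + 39.7019*d + 13.8037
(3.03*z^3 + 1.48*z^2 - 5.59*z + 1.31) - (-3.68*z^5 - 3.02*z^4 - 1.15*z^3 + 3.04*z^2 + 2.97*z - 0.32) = 3.68*z^5 + 3.02*z^4 + 4.18*z^3 - 1.56*z^2 - 8.56*z + 1.63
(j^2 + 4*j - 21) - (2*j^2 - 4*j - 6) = -j^2 + 8*j - 15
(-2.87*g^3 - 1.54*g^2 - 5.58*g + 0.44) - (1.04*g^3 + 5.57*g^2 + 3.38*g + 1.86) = -3.91*g^3 - 7.11*g^2 - 8.96*g - 1.42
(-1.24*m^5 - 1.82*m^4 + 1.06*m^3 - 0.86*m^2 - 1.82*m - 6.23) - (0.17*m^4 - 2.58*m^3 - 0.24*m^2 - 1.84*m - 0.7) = -1.24*m^5 - 1.99*m^4 + 3.64*m^3 - 0.62*m^2 + 0.02*m - 5.53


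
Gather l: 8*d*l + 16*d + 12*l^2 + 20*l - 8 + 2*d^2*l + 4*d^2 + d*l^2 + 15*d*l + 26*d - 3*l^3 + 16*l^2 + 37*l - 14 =4*d^2 + 42*d - 3*l^3 + l^2*(d + 28) + l*(2*d^2 + 23*d + 57) - 22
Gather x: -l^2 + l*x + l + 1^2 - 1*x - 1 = -l^2 + l + x*(l - 1)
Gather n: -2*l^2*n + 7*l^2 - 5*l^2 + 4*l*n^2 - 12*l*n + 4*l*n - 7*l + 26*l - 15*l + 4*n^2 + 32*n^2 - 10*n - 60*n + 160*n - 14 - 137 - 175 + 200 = 2*l^2 + 4*l + n^2*(4*l + 36) + n*(-2*l^2 - 8*l + 90) - 126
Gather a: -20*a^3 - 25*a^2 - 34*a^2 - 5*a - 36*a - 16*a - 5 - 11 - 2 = -20*a^3 - 59*a^2 - 57*a - 18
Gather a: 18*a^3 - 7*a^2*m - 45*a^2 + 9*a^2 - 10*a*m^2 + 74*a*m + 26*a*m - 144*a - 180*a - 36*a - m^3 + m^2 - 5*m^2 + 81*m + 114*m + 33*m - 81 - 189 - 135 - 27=18*a^3 + a^2*(-7*m - 36) + a*(-10*m^2 + 100*m - 360) - m^3 - 4*m^2 + 228*m - 432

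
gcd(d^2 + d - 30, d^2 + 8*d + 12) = d + 6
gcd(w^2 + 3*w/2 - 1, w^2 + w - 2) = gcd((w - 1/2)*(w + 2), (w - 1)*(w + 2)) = w + 2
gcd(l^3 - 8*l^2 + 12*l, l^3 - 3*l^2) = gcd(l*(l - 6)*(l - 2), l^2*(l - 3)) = l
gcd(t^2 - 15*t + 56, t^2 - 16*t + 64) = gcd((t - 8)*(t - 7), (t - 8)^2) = t - 8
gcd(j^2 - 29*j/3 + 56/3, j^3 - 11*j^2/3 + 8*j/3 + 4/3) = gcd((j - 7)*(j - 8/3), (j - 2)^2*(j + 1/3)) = 1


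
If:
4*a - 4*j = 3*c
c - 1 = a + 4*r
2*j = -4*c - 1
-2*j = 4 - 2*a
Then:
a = -23/6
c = 8/3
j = -35/6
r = 11/8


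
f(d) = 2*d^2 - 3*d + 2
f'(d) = 4*d - 3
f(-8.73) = 180.62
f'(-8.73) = -37.92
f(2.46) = 6.72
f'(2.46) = 6.84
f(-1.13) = 7.94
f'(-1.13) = -7.52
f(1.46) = 1.88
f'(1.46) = 2.84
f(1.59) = 2.29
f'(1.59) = 3.36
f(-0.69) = 5.02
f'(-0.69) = -5.76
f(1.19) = 1.26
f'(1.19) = 1.76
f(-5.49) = 78.75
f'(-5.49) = -24.96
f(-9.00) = 191.00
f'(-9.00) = -39.00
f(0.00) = 2.00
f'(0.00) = -3.00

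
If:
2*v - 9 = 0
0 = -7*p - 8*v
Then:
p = -36/7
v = 9/2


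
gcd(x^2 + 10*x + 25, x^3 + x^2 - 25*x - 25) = x + 5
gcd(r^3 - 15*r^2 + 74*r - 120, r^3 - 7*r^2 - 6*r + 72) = r^2 - 10*r + 24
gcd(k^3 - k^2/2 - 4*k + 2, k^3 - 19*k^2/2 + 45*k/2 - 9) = k - 1/2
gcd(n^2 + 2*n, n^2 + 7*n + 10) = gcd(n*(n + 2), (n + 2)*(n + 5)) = n + 2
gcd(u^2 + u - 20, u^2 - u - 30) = u + 5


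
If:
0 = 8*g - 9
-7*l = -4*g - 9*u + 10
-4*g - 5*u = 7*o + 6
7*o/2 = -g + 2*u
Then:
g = 9/8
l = -55/28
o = -71/84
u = -11/12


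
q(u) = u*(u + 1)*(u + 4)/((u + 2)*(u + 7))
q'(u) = -u*(u + 1)*(u + 4)/((u + 2)*(u + 7)^2) + u*(u + 1)/((u + 2)*(u + 7)) - u*(u + 1)*(u + 4)/((u + 2)^2*(u + 7)) + u*(u + 4)/((u + 2)*(u + 7)) + (u + 1)*(u + 4)/((u + 2)*(u + 7)) = (u^4 + 18*u^3 + 83*u^2 + 140*u + 56)/(u^4 + 18*u^3 + 109*u^2 + 252*u + 196)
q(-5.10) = 3.91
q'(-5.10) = -6.06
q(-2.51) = -2.47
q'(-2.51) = -3.33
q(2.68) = 1.45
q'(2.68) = 0.69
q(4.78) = 3.04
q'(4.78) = 0.80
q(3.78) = 2.26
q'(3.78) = 0.76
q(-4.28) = 0.63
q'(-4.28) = -2.56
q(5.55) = 3.66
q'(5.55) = 0.83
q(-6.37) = 29.45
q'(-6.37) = -62.53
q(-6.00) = 15.00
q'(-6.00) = -24.25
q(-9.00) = -25.71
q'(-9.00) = -5.32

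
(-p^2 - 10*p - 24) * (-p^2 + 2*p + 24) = p^4 + 8*p^3 - 20*p^2 - 288*p - 576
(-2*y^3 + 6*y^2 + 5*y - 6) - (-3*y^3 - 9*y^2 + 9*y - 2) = y^3 + 15*y^2 - 4*y - 4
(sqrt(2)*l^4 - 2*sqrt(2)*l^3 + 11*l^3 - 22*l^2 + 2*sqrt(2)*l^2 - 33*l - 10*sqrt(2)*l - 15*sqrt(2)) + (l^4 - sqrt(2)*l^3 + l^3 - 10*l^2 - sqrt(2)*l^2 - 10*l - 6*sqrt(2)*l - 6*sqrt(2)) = l^4 + sqrt(2)*l^4 - 3*sqrt(2)*l^3 + 12*l^3 - 32*l^2 + sqrt(2)*l^2 - 43*l - 16*sqrt(2)*l - 21*sqrt(2)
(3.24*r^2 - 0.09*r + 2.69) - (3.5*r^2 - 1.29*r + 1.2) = -0.26*r^2 + 1.2*r + 1.49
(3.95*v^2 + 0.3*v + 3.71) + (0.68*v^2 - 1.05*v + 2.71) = 4.63*v^2 - 0.75*v + 6.42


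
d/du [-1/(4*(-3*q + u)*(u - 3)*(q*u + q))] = (-(3*q - u)*(u - 3) - (3*q - u)*(u + 1) + (u - 3)*(u + 1))/(4*q*(3*q - u)^2*(u - 3)^2*(u + 1)^2)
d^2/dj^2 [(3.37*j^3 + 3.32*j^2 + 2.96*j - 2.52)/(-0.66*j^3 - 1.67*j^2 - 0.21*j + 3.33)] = (-3.5527136788005e-15*j^7 + 4.53644399999999*j^6 - 4.93376400000005*j^5 - 92.520648*j^4 - 108.853216*j^3 - 130.439322*j^2 - 284.449374*j - 49.519944)/(0.287496*j^9 + 2.182356*j^8 + 5.79645*j^7 + 1.694591*j^6 - 20.177631*j^5 - 30.409398*j^4 + 14.958297*j^3 + 55.11483*j^2 + 6.986007*j - 36.926037)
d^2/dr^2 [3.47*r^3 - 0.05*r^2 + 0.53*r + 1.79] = 20.82*r - 0.1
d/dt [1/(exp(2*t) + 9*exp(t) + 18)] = (-2*exp(t) - 9)*exp(t)/(exp(2*t) + 9*exp(t) + 18)^2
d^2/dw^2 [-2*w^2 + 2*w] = -4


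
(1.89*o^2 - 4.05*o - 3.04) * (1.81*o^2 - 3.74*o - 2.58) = 3.4209*o^4 - 14.3991*o^3 + 4.7684*o^2 + 21.8186*o + 7.8432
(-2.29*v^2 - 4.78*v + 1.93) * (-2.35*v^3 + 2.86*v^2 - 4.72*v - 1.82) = 5.3815*v^5 + 4.6836*v^4 - 7.3975*v^3 + 32.2492*v^2 - 0.409999999999998*v - 3.5126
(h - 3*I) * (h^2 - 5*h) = h^3 - 5*h^2 - 3*I*h^2 + 15*I*h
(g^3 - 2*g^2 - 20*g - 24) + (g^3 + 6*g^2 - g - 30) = 2*g^3 + 4*g^2 - 21*g - 54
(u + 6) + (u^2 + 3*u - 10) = u^2 + 4*u - 4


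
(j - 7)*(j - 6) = j^2 - 13*j + 42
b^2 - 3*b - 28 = (b - 7)*(b + 4)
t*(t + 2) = t^2 + 2*t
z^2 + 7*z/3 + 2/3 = (z + 1/3)*(z + 2)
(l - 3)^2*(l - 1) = l^3 - 7*l^2 + 15*l - 9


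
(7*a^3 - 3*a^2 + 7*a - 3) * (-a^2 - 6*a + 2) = -7*a^5 - 39*a^4 + 25*a^3 - 45*a^2 + 32*a - 6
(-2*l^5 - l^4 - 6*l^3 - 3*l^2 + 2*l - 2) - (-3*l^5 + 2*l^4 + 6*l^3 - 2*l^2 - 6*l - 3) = l^5 - 3*l^4 - 12*l^3 - l^2 + 8*l + 1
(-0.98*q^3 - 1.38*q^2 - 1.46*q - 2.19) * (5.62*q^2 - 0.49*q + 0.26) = -5.5076*q^5 - 7.2754*q^4 - 7.7838*q^3 - 11.9512*q^2 + 0.6935*q - 0.5694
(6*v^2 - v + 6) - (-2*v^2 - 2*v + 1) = 8*v^2 + v + 5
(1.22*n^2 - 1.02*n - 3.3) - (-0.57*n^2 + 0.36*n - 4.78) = 1.79*n^2 - 1.38*n + 1.48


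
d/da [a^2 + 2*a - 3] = 2*a + 2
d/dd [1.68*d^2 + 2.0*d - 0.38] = 3.36*d + 2.0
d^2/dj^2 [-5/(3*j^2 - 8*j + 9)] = 10*(9*j^2 - 24*j - 4*(3*j - 4)^2 + 27)/(3*j^2 - 8*j + 9)^3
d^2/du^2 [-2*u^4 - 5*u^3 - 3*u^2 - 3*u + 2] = -24*u^2 - 30*u - 6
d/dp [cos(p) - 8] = -sin(p)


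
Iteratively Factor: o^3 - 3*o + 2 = (o - 1)*(o^2 + o - 2) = (o - 1)^2*(o + 2)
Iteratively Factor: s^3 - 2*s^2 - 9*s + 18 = (s + 3)*(s^2 - 5*s + 6) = (s - 2)*(s + 3)*(s - 3)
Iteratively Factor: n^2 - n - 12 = (n + 3)*(n - 4)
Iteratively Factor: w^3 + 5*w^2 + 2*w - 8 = (w + 2)*(w^2 + 3*w - 4) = (w + 2)*(w + 4)*(w - 1)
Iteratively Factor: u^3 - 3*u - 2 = (u + 1)*(u^2 - u - 2) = (u - 2)*(u + 1)*(u + 1)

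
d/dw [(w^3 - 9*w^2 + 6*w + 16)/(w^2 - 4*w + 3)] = (w^4 - 8*w^3 + 39*w^2 - 86*w + 82)/(w^4 - 8*w^3 + 22*w^2 - 24*w + 9)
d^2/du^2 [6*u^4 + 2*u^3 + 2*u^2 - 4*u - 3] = 72*u^2 + 12*u + 4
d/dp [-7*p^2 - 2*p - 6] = -14*p - 2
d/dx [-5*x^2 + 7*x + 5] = 7 - 10*x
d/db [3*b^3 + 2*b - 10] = 9*b^2 + 2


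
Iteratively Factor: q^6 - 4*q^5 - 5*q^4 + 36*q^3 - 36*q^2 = (q - 2)*(q^5 - 2*q^4 - 9*q^3 + 18*q^2) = q*(q - 2)*(q^4 - 2*q^3 - 9*q^2 + 18*q) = q*(q - 2)^2*(q^3 - 9*q) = q*(q - 3)*(q - 2)^2*(q^2 + 3*q) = q*(q - 3)*(q - 2)^2*(q + 3)*(q)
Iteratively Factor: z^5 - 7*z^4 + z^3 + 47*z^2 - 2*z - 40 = (z + 2)*(z^4 - 9*z^3 + 19*z^2 + 9*z - 20) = (z - 1)*(z + 2)*(z^3 - 8*z^2 + 11*z + 20) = (z - 1)*(z + 1)*(z + 2)*(z^2 - 9*z + 20) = (z - 5)*(z - 1)*(z + 1)*(z + 2)*(z - 4)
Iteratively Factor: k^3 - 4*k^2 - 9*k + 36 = (k + 3)*(k^2 - 7*k + 12) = (k - 3)*(k + 3)*(k - 4)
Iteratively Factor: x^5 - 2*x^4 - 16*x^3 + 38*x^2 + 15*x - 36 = (x + 1)*(x^4 - 3*x^3 - 13*x^2 + 51*x - 36) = (x - 3)*(x + 1)*(x^3 - 13*x + 12) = (x - 3)*(x + 1)*(x + 4)*(x^2 - 4*x + 3) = (x - 3)*(x - 1)*(x + 1)*(x + 4)*(x - 3)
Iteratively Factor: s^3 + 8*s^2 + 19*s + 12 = (s + 1)*(s^2 + 7*s + 12) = (s + 1)*(s + 3)*(s + 4)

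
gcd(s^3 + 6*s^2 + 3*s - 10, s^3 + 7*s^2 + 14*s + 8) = s + 2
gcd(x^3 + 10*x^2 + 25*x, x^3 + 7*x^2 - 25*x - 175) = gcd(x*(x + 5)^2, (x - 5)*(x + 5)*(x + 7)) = x + 5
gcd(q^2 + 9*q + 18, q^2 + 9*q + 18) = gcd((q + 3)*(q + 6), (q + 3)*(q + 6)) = q^2 + 9*q + 18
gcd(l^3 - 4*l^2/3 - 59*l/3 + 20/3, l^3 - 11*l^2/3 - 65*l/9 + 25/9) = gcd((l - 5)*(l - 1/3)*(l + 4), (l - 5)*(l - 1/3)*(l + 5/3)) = l^2 - 16*l/3 + 5/3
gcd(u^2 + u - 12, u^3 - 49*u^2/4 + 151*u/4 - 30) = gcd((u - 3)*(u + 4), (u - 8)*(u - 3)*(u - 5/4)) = u - 3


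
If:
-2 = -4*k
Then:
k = 1/2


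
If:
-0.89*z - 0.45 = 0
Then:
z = -0.51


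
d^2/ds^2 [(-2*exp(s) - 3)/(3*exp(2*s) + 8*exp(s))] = 6*(-3*exp(3*s) - 10*exp(2*s) - 36*exp(s) - 32)*exp(-s)/(27*exp(3*s) + 216*exp(2*s) + 576*exp(s) + 512)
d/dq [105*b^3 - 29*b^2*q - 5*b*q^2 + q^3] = -29*b^2 - 10*b*q + 3*q^2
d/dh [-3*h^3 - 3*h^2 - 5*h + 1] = -9*h^2 - 6*h - 5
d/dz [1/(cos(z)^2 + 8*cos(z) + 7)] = 2*(cos(z) + 4)*sin(z)/(cos(z)^2 + 8*cos(z) + 7)^2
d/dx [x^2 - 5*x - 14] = 2*x - 5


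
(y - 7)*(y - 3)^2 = y^3 - 13*y^2 + 51*y - 63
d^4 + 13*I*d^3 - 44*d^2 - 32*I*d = d*(d + I)*(d + 4*I)*(d + 8*I)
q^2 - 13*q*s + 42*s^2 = (q - 7*s)*(q - 6*s)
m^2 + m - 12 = (m - 3)*(m + 4)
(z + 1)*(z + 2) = z^2 + 3*z + 2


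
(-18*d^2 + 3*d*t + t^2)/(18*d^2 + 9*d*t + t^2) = (-3*d + t)/(3*d + t)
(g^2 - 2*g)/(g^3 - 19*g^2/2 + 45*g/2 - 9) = 2*g*(g - 2)/(2*g^3 - 19*g^2 + 45*g - 18)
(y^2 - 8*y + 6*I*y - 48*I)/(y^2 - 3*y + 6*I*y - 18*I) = (y - 8)/(y - 3)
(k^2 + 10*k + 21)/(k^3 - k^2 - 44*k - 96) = (k + 7)/(k^2 - 4*k - 32)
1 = 1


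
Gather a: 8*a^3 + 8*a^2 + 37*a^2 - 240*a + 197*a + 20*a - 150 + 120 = 8*a^3 + 45*a^2 - 23*a - 30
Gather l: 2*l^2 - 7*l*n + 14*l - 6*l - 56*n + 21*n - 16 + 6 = 2*l^2 + l*(8 - 7*n) - 35*n - 10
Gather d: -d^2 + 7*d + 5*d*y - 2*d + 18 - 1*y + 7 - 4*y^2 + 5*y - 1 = -d^2 + d*(5*y + 5) - 4*y^2 + 4*y + 24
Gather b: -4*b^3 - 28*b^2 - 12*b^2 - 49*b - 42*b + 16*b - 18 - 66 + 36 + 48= -4*b^3 - 40*b^2 - 75*b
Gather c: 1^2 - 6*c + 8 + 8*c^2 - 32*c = 8*c^2 - 38*c + 9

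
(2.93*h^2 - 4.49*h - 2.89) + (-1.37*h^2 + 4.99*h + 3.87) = 1.56*h^2 + 0.5*h + 0.98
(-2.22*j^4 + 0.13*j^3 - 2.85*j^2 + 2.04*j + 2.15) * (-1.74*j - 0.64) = 3.8628*j^5 + 1.1946*j^4 + 4.8758*j^3 - 1.7256*j^2 - 5.0466*j - 1.376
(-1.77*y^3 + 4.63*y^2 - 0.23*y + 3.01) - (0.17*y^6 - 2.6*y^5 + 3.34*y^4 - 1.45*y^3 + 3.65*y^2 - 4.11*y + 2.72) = -0.17*y^6 + 2.6*y^5 - 3.34*y^4 - 0.32*y^3 + 0.98*y^2 + 3.88*y + 0.29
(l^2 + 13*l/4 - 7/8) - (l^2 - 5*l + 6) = 33*l/4 - 55/8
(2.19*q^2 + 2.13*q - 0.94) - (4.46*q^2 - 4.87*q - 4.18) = -2.27*q^2 + 7.0*q + 3.24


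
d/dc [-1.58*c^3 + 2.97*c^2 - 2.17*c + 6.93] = -4.74*c^2 + 5.94*c - 2.17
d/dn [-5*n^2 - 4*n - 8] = -10*n - 4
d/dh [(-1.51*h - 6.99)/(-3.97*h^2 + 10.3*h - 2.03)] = (-5.9947*h^2 - 55.5006*h + 75.0623)/(15.7609*h^4 - 81.782*h^3 + 122.2082*h^2 - 41.818*h + 4.1209)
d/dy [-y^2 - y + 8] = -2*y - 1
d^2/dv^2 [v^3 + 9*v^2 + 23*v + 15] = 6*v + 18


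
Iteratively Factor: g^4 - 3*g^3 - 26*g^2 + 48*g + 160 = (g + 4)*(g^3 - 7*g^2 + 2*g + 40) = (g - 4)*(g + 4)*(g^2 - 3*g - 10) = (g - 5)*(g - 4)*(g + 4)*(g + 2)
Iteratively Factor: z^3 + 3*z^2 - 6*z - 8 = (z - 2)*(z^2 + 5*z + 4) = (z - 2)*(z + 1)*(z + 4)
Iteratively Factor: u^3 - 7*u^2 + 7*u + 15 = (u + 1)*(u^2 - 8*u + 15) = (u - 5)*(u + 1)*(u - 3)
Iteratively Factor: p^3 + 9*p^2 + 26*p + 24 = (p + 2)*(p^2 + 7*p + 12) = (p + 2)*(p + 3)*(p + 4)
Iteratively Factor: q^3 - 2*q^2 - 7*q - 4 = (q - 4)*(q^2 + 2*q + 1) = (q - 4)*(q + 1)*(q + 1)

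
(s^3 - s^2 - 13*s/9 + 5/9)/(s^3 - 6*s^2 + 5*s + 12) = (s^2 - 2*s + 5/9)/(s^2 - 7*s + 12)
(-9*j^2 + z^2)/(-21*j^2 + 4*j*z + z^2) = (3*j + z)/(7*j + z)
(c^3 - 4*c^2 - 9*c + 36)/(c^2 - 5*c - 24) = (c^2 - 7*c + 12)/(c - 8)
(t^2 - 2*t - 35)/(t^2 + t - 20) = (t - 7)/(t - 4)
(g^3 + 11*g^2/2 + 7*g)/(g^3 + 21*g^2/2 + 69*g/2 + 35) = g/(g + 5)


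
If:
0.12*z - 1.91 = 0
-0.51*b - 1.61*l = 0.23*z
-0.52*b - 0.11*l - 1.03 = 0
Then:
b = -1.61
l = -1.76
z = 15.92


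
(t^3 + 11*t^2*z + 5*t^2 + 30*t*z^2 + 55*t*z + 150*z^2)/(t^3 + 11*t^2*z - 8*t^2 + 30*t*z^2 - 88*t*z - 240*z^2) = (t + 5)/(t - 8)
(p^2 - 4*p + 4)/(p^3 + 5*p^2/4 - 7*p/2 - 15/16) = 16*(p^2 - 4*p + 4)/(16*p^3 + 20*p^2 - 56*p - 15)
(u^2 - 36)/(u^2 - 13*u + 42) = (u + 6)/(u - 7)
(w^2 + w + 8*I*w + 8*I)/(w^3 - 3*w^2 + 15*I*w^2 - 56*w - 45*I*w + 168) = (w + 1)/(w^2 + w*(-3 + 7*I) - 21*I)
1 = 1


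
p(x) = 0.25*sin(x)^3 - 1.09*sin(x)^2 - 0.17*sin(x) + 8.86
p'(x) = 0.75*sin(x)^2*cos(x) - 2.18*sin(x)*cos(x) - 0.17*cos(x)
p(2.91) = 8.77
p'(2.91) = 0.61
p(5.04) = 7.83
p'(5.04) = 0.83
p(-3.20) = 8.85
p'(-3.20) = 0.29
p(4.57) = 7.72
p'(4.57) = -0.39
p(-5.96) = 8.70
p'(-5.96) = -0.75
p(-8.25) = 7.89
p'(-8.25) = -0.96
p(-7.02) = 8.41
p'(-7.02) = 1.21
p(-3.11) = 8.86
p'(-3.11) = 0.10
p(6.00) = 8.82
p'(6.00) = 0.48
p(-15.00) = 8.44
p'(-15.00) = -1.19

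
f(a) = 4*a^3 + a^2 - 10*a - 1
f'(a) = 12*a^2 + 2*a - 10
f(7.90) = 1954.57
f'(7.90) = 754.72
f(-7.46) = -1531.39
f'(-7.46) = 642.90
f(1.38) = -2.38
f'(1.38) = 15.61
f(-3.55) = -131.85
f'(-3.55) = 134.13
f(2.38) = 34.79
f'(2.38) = 62.73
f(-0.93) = 5.95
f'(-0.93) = -1.48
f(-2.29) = -20.89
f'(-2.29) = 48.35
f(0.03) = -1.30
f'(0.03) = -9.93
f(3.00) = 86.00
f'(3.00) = 104.00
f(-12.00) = -6649.00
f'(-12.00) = 1694.00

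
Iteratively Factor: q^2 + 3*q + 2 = (q + 1)*(q + 2)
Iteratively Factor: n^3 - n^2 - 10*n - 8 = (n - 4)*(n^2 + 3*n + 2) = (n - 4)*(n + 2)*(n + 1)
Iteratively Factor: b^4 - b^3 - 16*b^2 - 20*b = (b - 5)*(b^3 + 4*b^2 + 4*b) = (b - 5)*(b + 2)*(b^2 + 2*b) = (b - 5)*(b + 2)^2*(b)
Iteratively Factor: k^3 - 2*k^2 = (k)*(k^2 - 2*k) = k*(k - 2)*(k)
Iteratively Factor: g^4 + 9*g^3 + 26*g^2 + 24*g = (g + 3)*(g^3 + 6*g^2 + 8*g) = (g + 3)*(g + 4)*(g^2 + 2*g) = g*(g + 3)*(g + 4)*(g + 2)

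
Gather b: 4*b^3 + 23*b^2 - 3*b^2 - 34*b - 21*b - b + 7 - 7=4*b^3 + 20*b^2 - 56*b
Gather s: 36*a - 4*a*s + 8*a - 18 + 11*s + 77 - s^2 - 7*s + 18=44*a - s^2 + s*(4 - 4*a) + 77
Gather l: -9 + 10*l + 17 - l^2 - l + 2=-l^2 + 9*l + 10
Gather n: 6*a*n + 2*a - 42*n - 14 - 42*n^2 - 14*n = 2*a - 42*n^2 + n*(6*a - 56) - 14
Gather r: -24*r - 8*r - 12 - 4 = -32*r - 16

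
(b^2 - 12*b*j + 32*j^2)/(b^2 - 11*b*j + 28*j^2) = (b - 8*j)/(b - 7*j)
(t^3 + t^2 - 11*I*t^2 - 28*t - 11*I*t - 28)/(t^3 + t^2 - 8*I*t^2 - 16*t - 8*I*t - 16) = (t - 7*I)/(t - 4*I)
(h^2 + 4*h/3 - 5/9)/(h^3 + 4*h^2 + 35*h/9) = (3*h - 1)/(h*(3*h + 7))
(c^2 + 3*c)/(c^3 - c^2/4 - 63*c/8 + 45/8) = 8*c/(8*c^2 - 26*c + 15)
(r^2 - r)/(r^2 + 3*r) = (r - 1)/(r + 3)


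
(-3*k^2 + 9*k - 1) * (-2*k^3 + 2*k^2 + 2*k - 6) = 6*k^5 - 24*k^4 + 14*k^3 + 34*k^2 - 56*k + 6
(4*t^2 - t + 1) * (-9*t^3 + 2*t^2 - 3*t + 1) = -36*t^5 + 17*t^4 - 23*t^3 + 9*t^2 - 4*t + 1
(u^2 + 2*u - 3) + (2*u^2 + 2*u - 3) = 3*u^2 + 4*u - 6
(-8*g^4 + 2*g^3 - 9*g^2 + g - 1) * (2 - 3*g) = 24*g^5 - 22*g^4 + 31*g^3 - 21*g^2 + 5*g - 2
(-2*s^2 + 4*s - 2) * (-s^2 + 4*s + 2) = 2*s^4 - 12*s^3 + 14*s^2 - 4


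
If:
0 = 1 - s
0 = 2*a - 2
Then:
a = 1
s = 1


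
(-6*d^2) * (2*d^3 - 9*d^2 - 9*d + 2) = -12*d^5 + 54*d^4 + 54*d^3 - 12*d^2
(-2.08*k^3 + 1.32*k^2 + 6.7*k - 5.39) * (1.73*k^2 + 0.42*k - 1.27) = -3.5984*k^5 + 1.41*k^4 + 14.787*k^3 - 8.1871*k^2 - 10.7728*k + 6.8453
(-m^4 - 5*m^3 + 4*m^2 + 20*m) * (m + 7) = -m^5 - 12*m^4 - 31*m^3 + 48*m^2 + 140*m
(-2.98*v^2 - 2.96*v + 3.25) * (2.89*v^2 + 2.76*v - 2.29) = -8.6122*v^4 - 16.7792*v^3 + 8.0471*v^2 + 15.7484*v - 7.4425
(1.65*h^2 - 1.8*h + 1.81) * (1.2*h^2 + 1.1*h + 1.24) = 1.98*h^4 - 0.345*h^3 + 2.238*h^2 - 0.241*h + 2.2444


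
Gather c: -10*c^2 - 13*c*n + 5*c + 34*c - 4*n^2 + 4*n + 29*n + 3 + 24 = -10*c^2 + c*(39 - 13*n) - 4*n^2 + 33*n + 27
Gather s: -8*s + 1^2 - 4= -8*s - 3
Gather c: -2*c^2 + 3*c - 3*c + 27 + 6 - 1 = 32 - 2*c^2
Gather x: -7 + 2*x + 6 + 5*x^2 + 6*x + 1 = 5*x^2 + 8*x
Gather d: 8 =8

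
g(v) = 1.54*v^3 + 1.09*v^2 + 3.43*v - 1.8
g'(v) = 4.62*v^2 + 2.18*v + 3.43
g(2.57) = 40.36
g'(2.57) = 39.55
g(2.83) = 51.54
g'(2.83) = 46.60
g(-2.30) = -22.66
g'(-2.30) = 22.86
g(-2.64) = -31.59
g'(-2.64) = 29.87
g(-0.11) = -2.17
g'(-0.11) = 3.25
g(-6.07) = -326.88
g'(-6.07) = 160.42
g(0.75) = 2.04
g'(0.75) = 7.66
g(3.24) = 73.13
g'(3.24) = 58.99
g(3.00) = 59.88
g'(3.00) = 51.55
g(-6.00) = -315.78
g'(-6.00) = 156.67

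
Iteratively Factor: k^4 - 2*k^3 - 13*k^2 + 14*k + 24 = (k + 1)*(k^3 - 3*k^2 - 10*k + 24) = (k - 2)*(k + 1)*(k^2 - k - 12) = (k - 2)*(k + 1)*(k + 3)*(k - 4)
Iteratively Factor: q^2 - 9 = (q + 3)*(q - 3)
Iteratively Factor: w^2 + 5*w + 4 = (w + 1)*(w + 4)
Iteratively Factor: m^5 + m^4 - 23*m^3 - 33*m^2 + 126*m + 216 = (m - 4)*(m^4 + 5*m^3 - 3*m^2 - 45*m - 54) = (m - 4)*(m - 3)*(m^3 + 8*m^2 + 21*m + 18) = (m - 4)*(m - 3)*(m + 3)*(m^2 + 5*m + 6) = (m - 4)*(m - 3)*(m + 3)^2*(m + 2)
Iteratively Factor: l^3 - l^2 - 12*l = (l + 3)*(l^2 - 4*l) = l*(l + 3)*(l - 4)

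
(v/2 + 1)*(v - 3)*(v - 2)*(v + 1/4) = v^4/2 - 11*v^3/8 - 19*v^2/8 + 11*v/2 + 3/2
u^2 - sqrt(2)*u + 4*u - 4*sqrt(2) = (u + 4)*(u - sqrt(2))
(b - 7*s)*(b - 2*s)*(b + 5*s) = b^3 - 4*b^2*s - 31*b*s^2 + 70*s^3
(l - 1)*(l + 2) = l^2 + l - 2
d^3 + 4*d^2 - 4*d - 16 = (d - 2)*(d + 2)*(d + 4)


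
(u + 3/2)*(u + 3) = u^2 + 9*u/2 + 9/2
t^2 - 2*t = t*(t - 2)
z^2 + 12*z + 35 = (z + 5)*(z + 7)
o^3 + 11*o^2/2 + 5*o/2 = o*(o + 1/2)*(o + 5)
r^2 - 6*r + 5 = (r - 5)*(r - 1)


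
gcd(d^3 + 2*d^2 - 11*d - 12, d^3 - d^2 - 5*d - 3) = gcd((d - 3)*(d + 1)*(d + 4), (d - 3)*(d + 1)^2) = d^2 - 2*d - 3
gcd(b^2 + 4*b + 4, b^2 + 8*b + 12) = b + 2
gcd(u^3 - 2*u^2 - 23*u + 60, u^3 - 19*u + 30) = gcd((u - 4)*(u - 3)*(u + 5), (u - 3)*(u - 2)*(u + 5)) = u^2 + 2*u - 15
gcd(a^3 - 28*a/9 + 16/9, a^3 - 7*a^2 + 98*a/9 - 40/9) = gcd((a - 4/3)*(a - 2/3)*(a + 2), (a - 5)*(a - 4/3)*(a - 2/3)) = a^2 - 2*a + 8/9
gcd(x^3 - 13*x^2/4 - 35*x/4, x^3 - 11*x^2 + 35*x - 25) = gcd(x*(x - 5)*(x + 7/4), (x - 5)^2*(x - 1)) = x - 5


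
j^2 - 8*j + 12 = (j - 6)*(j - 2)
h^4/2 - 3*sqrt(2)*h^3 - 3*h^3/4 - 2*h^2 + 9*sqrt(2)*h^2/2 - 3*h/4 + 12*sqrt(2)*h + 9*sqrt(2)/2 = (h/2 + 1/2)*(h - 3)*(h + 1/2)*(h - 6*sqrt(2))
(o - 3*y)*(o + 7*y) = o^2 + 4*o*y - 21*y^2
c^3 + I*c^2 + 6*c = c*(c - 2*I)*(c + 3*I)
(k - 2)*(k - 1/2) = k^2 - 5*k/2 + 1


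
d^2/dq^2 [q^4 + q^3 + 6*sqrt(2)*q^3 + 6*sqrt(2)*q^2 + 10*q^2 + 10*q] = 12*q^2 + 6*q + 36*sqrt(2)*q + 12*sqrt(2) + 20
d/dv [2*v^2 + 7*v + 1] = 4*v + 7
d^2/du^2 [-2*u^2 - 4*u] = -4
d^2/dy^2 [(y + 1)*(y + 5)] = 2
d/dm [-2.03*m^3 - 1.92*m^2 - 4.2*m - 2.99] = -6.09*m^2 - 3.84*m - 4.2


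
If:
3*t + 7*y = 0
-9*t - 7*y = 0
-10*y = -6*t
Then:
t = 0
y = 0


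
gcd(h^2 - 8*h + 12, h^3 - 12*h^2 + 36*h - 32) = h - 2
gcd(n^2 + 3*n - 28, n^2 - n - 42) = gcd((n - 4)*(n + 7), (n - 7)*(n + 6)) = 1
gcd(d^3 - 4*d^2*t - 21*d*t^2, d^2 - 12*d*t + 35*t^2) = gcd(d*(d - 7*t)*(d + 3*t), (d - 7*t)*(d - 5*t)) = -d + 7*t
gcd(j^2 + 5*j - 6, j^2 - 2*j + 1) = j - 1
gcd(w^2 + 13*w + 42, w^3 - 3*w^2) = 1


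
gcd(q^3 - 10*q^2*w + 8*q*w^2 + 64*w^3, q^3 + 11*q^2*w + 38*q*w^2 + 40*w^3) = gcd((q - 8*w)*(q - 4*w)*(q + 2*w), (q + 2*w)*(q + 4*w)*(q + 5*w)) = q + 2*w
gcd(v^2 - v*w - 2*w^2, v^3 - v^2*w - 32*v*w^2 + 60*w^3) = v - 2*w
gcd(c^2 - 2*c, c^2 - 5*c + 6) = c - 2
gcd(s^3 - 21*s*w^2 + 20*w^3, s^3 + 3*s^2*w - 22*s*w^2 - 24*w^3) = s - 4*w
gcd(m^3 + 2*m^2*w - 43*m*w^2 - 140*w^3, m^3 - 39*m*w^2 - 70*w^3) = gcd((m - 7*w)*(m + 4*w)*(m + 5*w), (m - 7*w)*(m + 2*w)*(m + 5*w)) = -m^2 + 2*m*w + 35*w^2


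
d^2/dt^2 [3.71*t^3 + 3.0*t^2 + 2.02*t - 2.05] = 22.26*t + 6.0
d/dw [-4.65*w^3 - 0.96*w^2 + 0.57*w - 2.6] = -13.95*w^2 - 1.92*w + 0.57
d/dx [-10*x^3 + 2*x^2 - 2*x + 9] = -30*x^2 + 4*x - 2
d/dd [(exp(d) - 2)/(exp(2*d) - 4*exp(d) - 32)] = (-2*(exp(d) - 2)^2 + exp(2*d) - 4*exp(d) - 32)*exp(d)/(-exp(2*d) + 4*exp(d) + 32)^2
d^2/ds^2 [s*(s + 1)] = 2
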